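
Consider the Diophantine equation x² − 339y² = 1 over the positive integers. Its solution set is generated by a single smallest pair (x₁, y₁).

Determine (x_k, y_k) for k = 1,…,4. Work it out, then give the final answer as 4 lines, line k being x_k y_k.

√339 = [18; 2,2,2,1,17,1,2,2,2,36, …], period ℓ=10 (even) → k=9
i=0: a=18 ⇒ p=18, q=1
i=1: a=2 ⇒ p=37, q=2
…
i=7: a=2 ⇒ p=17252, q=937
i=8: a=2 ⇒ p=40359, q=2192
i=9: a=2 ⇒ p=97970, q=5321
→ (97970, 5321).  Check: 97970²=9598120900, 339·5321²=9598120899, difference 1.
n=2: (97970,5321)∘(97970,5321) = (97970·97970+339·5321·5321, 97970·5321+5321·97970) = (19196241799,1042596740)
n=3: (19196241799,1042596740)∘(97970,5321) = (97970·19196241799+339·5321·1042596740, 97970·1042596740+5321·19196241799) = (3761311617998090,204286405230279)
n=4: (3761311617998090,204286405230279)∘(97970,5321) = (97970·3761311617998090+339·5321·204286405230279, 97970·204286405230279+5321·3761311617998090) = (736991398411349512801,40027878239778270520)

97970 5321
19196241799 1042596740
3761311617998090 204286405230279
736991398411349512801 40027878239778270520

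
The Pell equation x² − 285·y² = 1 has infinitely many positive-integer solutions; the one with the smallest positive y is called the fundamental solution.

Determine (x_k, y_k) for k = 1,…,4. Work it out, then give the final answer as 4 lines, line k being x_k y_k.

2431 144
11819521 700128
57466508671 3404022192
279402153338881 16550355197376

√285 → a₀=16, period (1,7,2,7,1,32); ℓ=6 even so k=5
k=0  a_k=16  p_k/q_k = 16/1
…
k=2  a_k=7  p_k/q_k = 135/8
k=3  a_k=2  p_k/q_k = 287/17
k=4  a_k=7  p_k/q_k = 2144/127
k=5  a_k=1  p_k/q_k = 2431/144
→ (2431, 144).  Check: 2431²=5909761, 285·144²=5909760, difference 1.
(x_2, y_2) = (2431·2431 + 285·144·144, 2431·144 + 144·2431) = (11819521, 700128)
(x_3, y_3) = (2431·11819521 + 285·144·700128, 2431·700128 + 144·11819521) = (57466508671, 3404022192)
(x_4, y_4) = (2431·57466508671 + 285·144·3404022192, 2431·3404022192 + 144·57466508671) = (279402153338881, 16550355197376)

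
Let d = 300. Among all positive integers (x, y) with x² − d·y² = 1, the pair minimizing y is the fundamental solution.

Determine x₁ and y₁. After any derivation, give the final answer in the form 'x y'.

1351 78

√300 → a₀=17, period (3,8,3,34); ℓ=4 even so k=3
a_0=17:  p_0=17·1+0=17,  q_0=17·0+1=1
a_1=3:  p_1=3·17+1=52,  q_1=3·1+0=3
a_2=8:  p_2=8·52+17=433,  q_2=8·3+1=25
a_3=3:  p_3=3·433+52=1351,  q_3=3·25+3=78
(x₁, y₁) = (1351, 78);  1351² − 300·78² = 1 ✓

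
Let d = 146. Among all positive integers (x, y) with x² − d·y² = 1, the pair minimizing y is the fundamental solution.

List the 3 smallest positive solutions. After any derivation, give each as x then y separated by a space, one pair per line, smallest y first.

145 12
42049 3480
12194065 1009188

d=146: √d = [12; 12,24] (ℓ=2, even), read p_1/q_1
i=0: a=12 ⇒ p=12, q=1
i=1: a=12 ⇒ p=145, q=12
fundamental: x₁=145, y₁=12  (since 21025 − 146·144 = 1)
n=2: (145,12)∘(145,12) = (145·145+146·12·12, 145·12+12·145) = (42049,3480)
n=3: (42049,3480)∘(145,12) = (145·42049+146·12·3480, 145·3480+12·42049) = (12194065,1009188)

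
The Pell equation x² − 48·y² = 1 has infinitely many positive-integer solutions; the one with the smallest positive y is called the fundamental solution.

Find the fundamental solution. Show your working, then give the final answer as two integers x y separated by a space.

d=48: √d = [6; 1,12] (ℓ=2, even), read p_1/q_1
a_0=6:  p_0=6·1+0=6,  q_0=6·0+1=1
a_1=1:  p_1=1·6+1=7,  q_1=1·1+0=1
(x₁, y₁) = (7, 1);  7² − 48·1² = 1 ✓

7 1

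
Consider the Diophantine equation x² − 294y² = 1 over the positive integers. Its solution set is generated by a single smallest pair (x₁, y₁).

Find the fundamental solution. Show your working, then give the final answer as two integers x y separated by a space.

4801 280

d=294: √d = [17; 6,1,4,1,6,34] (ℓ=6, even), read p_5/q_5
step 0: (17, 1)  from 17·(1,0) + (0,1)
step 1: (103, 6)  from 6·(17,1) + (1,0)
step 2: (120, 7)  from 1·(103,6) + (17,1)
step 3: (583, 34)  from 4·(120,7) + (103,6)
step 4: (703, 41)  from 1·(583,34) + (120,7)
step 5: (4801, 280)  from 6·(703,41) + (583,34)
fundamental: x₁=4801, y₁=280  (since 23049601 − 294·78400 = 1)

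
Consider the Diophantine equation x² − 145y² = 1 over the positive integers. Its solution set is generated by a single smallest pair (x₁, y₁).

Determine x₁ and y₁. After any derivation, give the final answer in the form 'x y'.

√145 = [12; 24, …], period ℓ=1 (odd) → k=1
a_0=12:  p_0=12·1+0=12,  q_0=12·0+1=1
a_1=24:  p_1=24·12+1=289,  q_1=24·1+0=24
(x₁, y₁) = (289, 24);  289² − 145·24² = 1 ✓

289 24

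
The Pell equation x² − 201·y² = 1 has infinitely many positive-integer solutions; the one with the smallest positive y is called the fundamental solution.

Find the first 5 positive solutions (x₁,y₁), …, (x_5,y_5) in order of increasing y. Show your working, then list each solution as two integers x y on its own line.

d=201: √d = [14; 5,1,1,1,2,…,1,5,28] (ℓ=14, even), read p_13/q_13
step 0: (14, 1)  from 14·(1,0) + (0,1)
step 1: (71, 5)  from 5·(14,1) + (1,0)
…
step 4: (241, 17)  from 1·(156,11) + (85,6)
step 5: (638, 45)  from 2·(241,17) + (156,11)
step 6: (879, 62)  from 1·(638,45) + (241,17)
step 7: (7670, 541)  from 8·(879,62) + (638,45)
step 8: (8549, 603)  from 1·(7670,541) + (879,62)
…
step 10: (33317, 2350)  from 1·(24768,1747) + (8549,603)
…
step 12: (91402, 6447)  from 1·(58085,4097) + (33317,2350)
step 13: (515095, 36332)  from 5·(91402,6447) + (58085,4097)
(x₁, y₁) = (515095, 36332);  515095² − 201·36332² = 1 ✓
(515095+36332√201)^2 = 530645718049 + 37428863080√201
(515095+36332√201)^3 = 546665912276384215 + 38558840456348868√201
(515095+36332√201)^4 = 563169756167477608732801 + 39722931849688611461840√201
(515095+36332√201)^5 = 580171851105627091828167877975 + 40922167162192151801416600732√201

515095 36332
530645718049 37428863080
546665912276384215 38558840456348868
563169756167477608732801 39722931849688611461840
580171851105627091828167877975 40922167162192151801416600732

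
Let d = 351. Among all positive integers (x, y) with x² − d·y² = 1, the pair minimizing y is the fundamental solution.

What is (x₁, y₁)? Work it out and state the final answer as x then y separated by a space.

[18; 1,2,1,3,2,2,2,3,1,2,1,36] for √351; ℓ=12 ⇒ convergent index 11
i=0: a=18 ⇒ p=18, q=1
…
i=2: a=2 ⇒ p=56, q=3
i=3: a=1 ⇒ p=75, q=4
i=4: a=3 ⇒ p=281, q=15
i=5: a=2 ⇒ p=637, q=34
i=6: a=2 ⇒ p=1555, q=83
i=7: a=2 ⇒ p=3747, q=200
i=8: a=3 ⇒ p=12796, q=683
…
i=10: a=2 ⇒ p=45882, q=2449
i=11: a=1 ⇒ p=62425, q=3332
(x₁, y₁) = (62425, 3332);  62425² − 351·3332² = 1 ✓

62425 3332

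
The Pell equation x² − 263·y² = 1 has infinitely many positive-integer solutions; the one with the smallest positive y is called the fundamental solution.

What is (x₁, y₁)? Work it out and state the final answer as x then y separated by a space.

√263 → a₀=16, period (4,1,1,1,1,15,1,1,1,1,4,32); ℓ=12 even so k=11
k=0  a_k=16  p_k/q_k = 16/1
k=1  a_k=4  p_k/q_k = 65/4
k=2  a_k=1  p_k/q_k = 81/5
k=3  a_k=1  p_k/q_k = 146/9
k=4  a_k=1  p_k/q_k = 227/14
k=5  a_k=1  p_k/q_k = 373/23
…
k=7  a_k=1  p_k/q_k = 6195/382
…
k=9  a_k=1  p_k/q_k = 18212/1123
k=10  a_k=1  p_k/q_k = 30229/1864
k=11  a_k=4  p_k/q_k = 139128/8579
→ (139128, 8579).  Check: 139128²=19356600384, 263·8579²=19356600383, difference 1.

139128 8579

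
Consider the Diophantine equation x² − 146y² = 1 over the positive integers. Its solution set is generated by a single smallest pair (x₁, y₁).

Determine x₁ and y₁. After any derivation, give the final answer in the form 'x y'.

√146 = [12; 12,24, …], period ℓ=2 (even) → k=1
k=0  a_k=12  p_k/q_k = 12/1
k=1  a_k=12  p_k/q_k = 145/12
fundamental: x₁=145, y₁=12  (since 21025 − 146·144 = 1)

145 12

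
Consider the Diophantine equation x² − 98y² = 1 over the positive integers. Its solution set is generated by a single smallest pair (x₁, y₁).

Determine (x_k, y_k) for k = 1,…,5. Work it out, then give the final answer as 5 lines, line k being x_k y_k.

√98 = [9; 1,8,1,18, …], period ℓ=4 (even) → k=3
a_0=9:  p_0=9·1+0=9,  q_0=9·0+1=1
a_1=1:  p_1=1·9+1=10,  q_1=1·1+0=1
a_2=8:  p_2=8·10+9=89,  q_2=8·1+1=9
a_3=1:  p_3=1·89+10=99,  q_3=1·9+1=10
(x₁, y₁) = (99, 10);  99² − 98·10² = 1 ✓
k=2:  x_2 = 99·99+98·10·10 = 19601,  y_2 = 99·10+10·99 = 1980
k=3:  x_3 = 99·19601+98·10·1980 = 3880899,  y_3 = 99·1980+10·19601 = 392030
k=4:  x_4 = 99·3880899+98·10·392030 = 768398401,  y_4 = 99·392030+10·3880899 = 77619960
k=5:  x_5 = 99·768398401+98·10·77619960 = 152139002499,  y_5 = 99·77619960+10·768398401 = 15368360050

99 10
19601 1980
3880899 392030
768398401 77619960
152139002499 15368360050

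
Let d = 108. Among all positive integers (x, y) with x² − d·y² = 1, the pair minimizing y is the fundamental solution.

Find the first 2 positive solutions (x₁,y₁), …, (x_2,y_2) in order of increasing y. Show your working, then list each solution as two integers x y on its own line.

1351 130
3650401 351260

d=108: √d = [10; 2,1,1,4,1,1,2,20] (ℓ=8, even), read p_7/q_7
k=0  a_k=10  p_k/q_k = 10/1
k=1  a_k=2  p_k/q_k = 21/2
…
k=4  a_k=4  p_k/q_k = 239/23
…
k=6  a_k=1  p_k/q_k = 530/51
k=7  a_k=2  p_k/q_k = 1351/130
fundamental: x₁=1351, y₁=130  (since 1825201 − 108·16900 = 1)
(1351+130√108)^2 = 3650401 + 351260√108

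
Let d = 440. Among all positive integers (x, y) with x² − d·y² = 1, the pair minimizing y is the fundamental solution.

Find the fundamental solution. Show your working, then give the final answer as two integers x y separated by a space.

21 1

√440 → a₀=20, period (1,40); ℓ=2 even so k=1
step 0: (20, 1)  from 20·(1,0) + (0,1)
step 1: (21, 1)  from 1·(20,1) + (1,0)
→ (21, 1).  Check: 21²=441, 440·1²=440, difference 1.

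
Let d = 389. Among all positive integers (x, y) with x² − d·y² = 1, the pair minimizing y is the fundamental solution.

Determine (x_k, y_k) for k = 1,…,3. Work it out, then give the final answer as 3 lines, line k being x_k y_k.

√389 = [19; 1,2,1,1,1,1,2,1,38, …], period ℓ=9 (odd) → k=17
i=0: a=19 ⇒ p=19, q=1
…
i=3: a=1 ⇒ p=79, q=4
…
i=8: a=1 ⇒ p=1282, q=65
…
i=11: a=2 ⇒ p=151493, q=7681
…
i=13: a=1 ⇒ p=353911, q=17944
i=14: a=1 ⇒ p=556329, q=28207
…
i=16: a=2 ⇒ p=2376809, q=120509
i=17: a=1 ⇒ p=3287049, q=166660
(x₁, y₁) = (3287049, 166660);  3287049² − 389·166660² = 1 ✓
k=2:  x_2 = 3287049·3287049+389·166660·166660 = 21609382256801,  y_2 = 3287049·166660+166660·3287049 = 1095639172680
k=3:  x_3 = 3287049·21609382256801+389·166660·1095639172680 = 142062196675667653449,  y_3 = 3287049·1095639172680+166660·21609382256801 = 7202839293837075980

3287049 166660
21609382256801 1095639172680
142062196675667653449 7202839293837075980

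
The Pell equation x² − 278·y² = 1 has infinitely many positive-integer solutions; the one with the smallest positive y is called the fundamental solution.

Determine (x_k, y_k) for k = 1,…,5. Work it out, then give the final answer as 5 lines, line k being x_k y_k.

[16; 1,2,16,2,1,32] for √278; ℓ=6 ⇒ convergent index 5
i=0: a=16 ⇒ p=16, q=1
i=1: a=1 ⇒ p=17, q=1
i=2: a=2 ⇒ p=50, q=3
i=3: a=16 ⇒ p=817, q=49
i=4: a=2 ⇒ p=1684, q=101
i=5: a=1 ⇒ p=2501, q=150
fundamental: x₁=2501, y₁=150  (since 6255001 − 278·22500 = 1)
(x_2, y_2) = (2501·2501 + 278·150·150, 2501·150 + 150·2501) = (12510001, 750300)
(x_3, y_3) = (2501·12510001 + 278·150·750300, 2501·750300 + 150·12510001) = (62575022501, 3753000450)
(x_4, y_4) = (2501·62575022501 + 278·150·3753000450, 2501·3753000450 + 150·62575022501) = (313000250040001, 18772507500600)
(x_5, y_5) = (2501·313000250040001 + 278·150·18772507500600, 2501·18772507500600 + 150·313000250040001) = (1565627188125062501, 93900078765000750)

2501 150
12510001 750300
62575022501 3753000450
313000250040001 18772507500600
1565627188125062501 93900078765000750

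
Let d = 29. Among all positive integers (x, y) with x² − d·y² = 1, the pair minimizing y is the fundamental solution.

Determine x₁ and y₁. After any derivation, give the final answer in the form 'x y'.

9801 1820

√29 = [5; 2,1,1,2,10, …], period ℓ=5 (odd) → k=9
i=0: a=5 ⇒ p=5, q=1
i=1: a=2 ⇒ p=11, q=2
…
i=3: a=1 ⇒ p=27, q=5
…
i=7: a=1 ⇒ p=2251, q=418
i=8: a=1 ⇒ p=3775, q=701
i=9: a=2 ⇒ p=9801, q=1820
(x₁, y₁) = (9801, 1820);  9801² − 29·1820² = 1 ✓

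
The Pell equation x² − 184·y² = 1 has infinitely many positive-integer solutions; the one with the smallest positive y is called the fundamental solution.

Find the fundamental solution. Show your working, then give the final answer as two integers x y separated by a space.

24335 1794

[13; 1,1,3,2,1,2,1,2,3,1,1,26] for √184; ℓ=12 ⇒ convergent index 11
a_0=13:  p_0=13·1+0=13,  q_0=13·0+1=1
a_1=1:  p_1=1·13+1=14,  q_1=1·1+0=1
…
a_3=3:  p_3=3·27+14=95,  q_3=3·2+1=7
…
a_5=1:  p_5=1·217+95=312,  q_5=1·16+7=23
a_6=2:  p_6=2·312+217=841,  q_6=2·23+16=62
a_7=1:  p_7=1·841+312=1153,  q_7=1·62+23=85
…
a_9=3:  p_9=3·3147+1153=10594,  q_9=3·232+85=781
a_10=1:  p_10=1·10594+3147=13741,  q_10=1·781+232=1013
a_11=1:  p_11=1·13741+10594=24335,  q_11=1·1013+781=1794
(x₁, y₁) = (24335, 1794);  24335² − 184·1794² = 1 ✓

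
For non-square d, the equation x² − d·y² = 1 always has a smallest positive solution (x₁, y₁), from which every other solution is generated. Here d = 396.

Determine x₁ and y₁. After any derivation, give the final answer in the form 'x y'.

199 10

√396 → a₀=19, period (1,8,1,38); ℓ=4 even so k=3
k=0  a_k=19  p_k/q_k = 19/1
…
k=2  a_k=8  p_k/q_k = 179/9
k=3  a_k=1  p_k/q_k = 199/10
→ (199, 10).  Check: 199²=39601, 396·10²=39600, difference 1.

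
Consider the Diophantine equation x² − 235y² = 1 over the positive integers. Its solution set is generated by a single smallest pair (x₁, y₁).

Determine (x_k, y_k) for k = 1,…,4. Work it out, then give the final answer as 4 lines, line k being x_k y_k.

46 3
4231 276
389206 25389
35802721 2335512

√235 = [15; 3,30, …], period ℓ=2 (even) → k=1
a_0=15:  p_0=15·1+0=15,  q_0=15·0+1=1
a_1=3:  p_1=3·15+1=46,  q_1=3·1+0=3
→ (46, 3).  Check: 46²=2116, 235·3²=2115, difference 1.
k=2:  x_2 = 46·46+235·3·3 = 4231,  y_2 = 46·3+3·46 = 276
k=3:  x_3 = 46·4231+235·3·276 = 389206,  y_3 = 46·276+3·4231 = 25389
k=4:  x_4 = 46·389206+235·3·25389 = 35802721,  y_4 = 46·25389+3·389206 = 2335512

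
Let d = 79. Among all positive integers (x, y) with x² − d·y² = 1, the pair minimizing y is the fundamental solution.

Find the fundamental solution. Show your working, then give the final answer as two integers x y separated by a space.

80 9

d=79: √d = [8; 1,7,1,16] (ℓ=4, even), read p_3/q_3
k=0  a_k=8  p_k/q_k = 8/1
k=1  a_k=1  p_k/q_k = 9/1
k=2  a_k=7  p_k/q_k = 71/8
k=3  a_k=1  p_k/q_k = 80/9
fundamental: x₁=80, y₁=9  (since 6400 − 79·81 = 1)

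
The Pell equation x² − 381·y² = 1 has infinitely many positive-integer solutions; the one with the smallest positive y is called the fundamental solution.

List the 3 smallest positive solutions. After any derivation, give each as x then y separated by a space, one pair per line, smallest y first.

d=381: √d = [19; 1,1,12,1,1,38] (ℓ=6, even), read p_5/q_5
k=0  a_k=19  p_k/q_k = 19/1
…
k=2  a_k=1  p_k/q_k = 39/2
…
k=4  a_k=1  p_k/q_k = 527/27
k=5  a_k=1  p_k/q_k = 1015/52
(x₁, y₁) = (1015, 52);  1015² − 381·52² = 1 ✓
k=2:  x_2 = 1015·1015+381·52·52 = 2060449,  y_2 = 1015·52+52·1015 = 105560
k=3:  x_3 = 1015·2060449+381·52·105560 = 4182710455,  y_3 = 1015·105560+52·2060449 = 214286748

1015 52
2060449 105560
4182710455 214286748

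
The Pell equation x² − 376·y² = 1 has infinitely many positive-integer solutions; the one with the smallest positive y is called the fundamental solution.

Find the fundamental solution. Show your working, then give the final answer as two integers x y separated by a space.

2143295 110532

√376 = [19; 2,1,1,3,1,…,1,2,38, …], period ℓ=16 (even) → k=15
step 0: (19, 1)  from 19·(1,0) + (0,1)
step 1: (39, 2)  from 2·(19,1) + (1,0)
step 2: (58, 3)  from 1·(39,2) + (19,1)
step 3: (97, 5)  from 1·(58,3) + (39,2)
step 4: (349, 18)  from 3·(97,5) + (58,3)
step 5: (446, 23)  from 1·(349,18) + (97,5)
…
step 7: (2928, 151)  from 2·(1241,64) + (446,23)
…
step 10: (70621, 3642)  from 2·(28834,1487) + (12953,668)
step 11: (99455, 5129)  from 1·(70621,3642) + (28834,1487)
step 12: (368986, 19029)  from 3·(99455,5129) + (70621,3642)
step 13: (468441, 24158)  from 1·(368986,19029) + (99455,5129)
step 14: (837427, 43187)  from 1·(468441,24158) + (368986,19029)
step 15: (2143295, 110532)  from 2·(837427,43187) + (468441,24158)
(x₁, y₁) = (2143295, 110532);  2143295² − 376·110532² = 1 ✓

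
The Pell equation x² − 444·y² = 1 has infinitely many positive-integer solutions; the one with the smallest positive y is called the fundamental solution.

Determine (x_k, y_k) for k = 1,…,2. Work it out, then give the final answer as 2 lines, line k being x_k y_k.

295 14
174049 8260

√444 → a₀=21, period (14,42); ℓ=2 even so k=1
a_0=21:  p_0=21·1+0=21,  q_0=21·0+1=1
a_1=14:  p_1=14·21+1=295,  q_1=14·1+0=14
(x₁, y₁) = (295, 14);  295² − 444·14² = 1 ✓
k=2:  x_2 = 295·295+444·14·14 = 174049,  y_2 = 295·14+14·295 = 8260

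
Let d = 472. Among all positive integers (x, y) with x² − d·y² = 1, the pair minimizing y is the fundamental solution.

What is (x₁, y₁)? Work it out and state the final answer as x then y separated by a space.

306917 14127

√472 → a₀=21, period (1,2,1,1,1,…,2,1,42); ℓ=14 even so k=13
k=0  a_k=21  p_k/q_k = 21/1
k=1  a_k=1  p_k/q_k = 22/1
k=2  a_k=2  p_k/q_k = 65/3
k=3  a_k=1  p_k/q_k = 87/4
k=4  a_k=1  p_k/q_k = 152/7
k=5  a_k=1  p_k/q_k = 239/11
…
k=8  a_k=4  p_k/q_k = 24224/1115
k=9  a_k=1  p_k/q_k = 30003/1381
…
k=12  a_k=2  p_k/q_k = 222687/10250
k=13  a_k=1  p_k/q_k = 306917/14127
fundamental: x₁=306917, y₁=14127  (since 94198044889 − 472·199572129 = 1)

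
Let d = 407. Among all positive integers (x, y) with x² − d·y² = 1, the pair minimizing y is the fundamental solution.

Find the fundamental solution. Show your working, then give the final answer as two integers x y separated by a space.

√407 → a₀=20, period (5,1,2,1,5,40); ℓ=6 even so k=5
k=0  a_k=20  p_k/q_k = 20/1
…
k=4  a_k=1  p_k/q_k = 464/23
k=5  a_k=5  p_k/q_k = 2663/132
→ (2663, 132).  Check: 2663²=7091569, 407·132²=7091568, difference 1.

2663 132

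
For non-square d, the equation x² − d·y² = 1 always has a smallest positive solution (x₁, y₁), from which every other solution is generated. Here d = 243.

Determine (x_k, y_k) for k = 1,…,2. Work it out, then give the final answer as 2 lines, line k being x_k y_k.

[15; 1,1,2,3,15,3,2,1,1,30] for √243; ℓ=10 ⇒ convergent index 9
a_0=15:  p_0=15·1+0=15,  q_0=15·0+1=1
…
a_2=1:  p_2=1·16+15=31,  q_2=1·1+1=2
a_3=2:  p_3=2·31+16=78,  q_3=2·2+1=5
a_4=3:  p_4=3·78+31=265,  q_4=3·5+2=17
a_5=15:  p_5=15·265+78=4053,  q_5=15·17+5=260
a_6=3:  p_6=3·4053+265=12424,  q_6=3·260+17=797
a_7=2:  p_7=2·12424+4053=28901,  q_7=2·797+260=1854
a_8=1:  p_8=1·28901+12424=41325,  q_8=1·1854+797=2651
a_9=1:  p_9=1·41325+28901=70226,  q_9=1·2651+1854=4505
fundamental: x₁=70226, y₁=4505  (since 4931691076 − 243·20295025 = 1)
n=2: (70226,4505)∘(70226,4505) = (70226·70226+243·4505·4505, 70226·4505+4505·70226) = (9863382151,632736260)

70226 4505
9863382151 632736260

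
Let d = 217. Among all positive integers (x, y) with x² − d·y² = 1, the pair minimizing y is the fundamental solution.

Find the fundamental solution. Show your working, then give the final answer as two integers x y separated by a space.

√217 = [14; 1,2,1,2,1,…,2,1,28, …], period ℓ=16 (even) → k=15
i=0: a=14 ⇒ p=14, q=1
…
i=7: a=9 ⇒ p=3668, q=249
…
i=10: a=1 ⇒ p=154218, q=10469
…
i=14: a=2 ⇒ p=2809702, q=190735
i=15: a=1 ⇒ p=3844063, q=260952
(x₁, y₁) = (3844063, 260952);  3844063² − 217·260952² = 1 ✓

3844063 260952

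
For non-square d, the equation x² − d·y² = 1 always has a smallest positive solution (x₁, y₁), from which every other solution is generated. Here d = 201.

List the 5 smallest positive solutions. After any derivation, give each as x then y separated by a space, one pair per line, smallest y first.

√201 = [14; 5,1,1,1,2,…,1,5,28, …], period ℓ=14 (even) → k=13
a_0=14:  p_0=14·1+0=14,  q_0=14·0+1=1
…
a_3=1:  p_3=1·85+71=156,  q_3=1·6+5=11
…
a_5=2:  p_5=2·241+156=638,  q_5=2·17+11=45
…
a_9=2:  p_9=2·8549+7670=24768,  q_9=2·603+541=1747
…
a_11=1:  p_11=1·33317+24768=58085,  q_11=1·2350+1747=4097
a_12=1:  p_12=1·58085+33317=91402,  q_12=1·4097+2350=6447
a_13=5:  p_13=5·91402+58085=515095,  q_13=5·6447+4097=36332
(x₁, y₁) = (515095, 36332);  515095² − 201·36332² = 1 ✓
(x_2, y_2) = (515095·515095 + 201·36332·36332, 515095·36332 + 36332·515095) = (530645718049, 37428863080)
(x_3, y_3) = (515095·530645718049 + 201·36332·37428863080, 515095·37428863080 + 36332·530645718049) = (546665912276384215, 38558840456348868)
(x_4, y_4) = (515095·546665912276384215 + 201·36332·38558840456348868, 515095·38558840456348868 + 36332·546665912276384215) = (563169756167477608732801, 39722931849688611461840)
(x_5, y_5) = (515095·563169756167477608732801 + 201·36332·39722931849688611461840, 515095·39722931849688611461840 + 36332·563169756167477608732801) = (580171851105627091828167877975, 40922167162192151801416600732)

515095 36332
530645718049 37428863080
546665912276384215 38558840456348868
563169756167477608732801 39722931849688611461840
580171851105627091828167877975 40922167162192151801416600732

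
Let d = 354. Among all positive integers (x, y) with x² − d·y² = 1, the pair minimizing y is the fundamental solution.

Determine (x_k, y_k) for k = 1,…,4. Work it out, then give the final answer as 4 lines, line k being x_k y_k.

[18; 1,4,2,2,18,2,2,4,1,36] for √354; ℓ=10 ⇒ convergent index 9
a_0=18:  p_0=18·1+0=18,  q_0=18·0+1=1
…
a_5=18:  p_5=18·508+207=9351,  q_5=18·27+11=497
a_6=2:  p_6=2·9351+508=19210,  q_6=2·497+27=1021
…
a_8=4:  p_8=4·47771+19210=210294,  q_8=4·2539+1021=11177
a_9=1:  p_9=1·210294+47771=258065,  q_9=1·11177+2539=13716
→ (258065, 13716).  Check: 258065²=66597544225, 354·13716²=66597544224, difference 1.
k=2:  x_2 = 258065·258065+354·13716·13716 = 133195088449,  y_2 = 258065·13716+13716·258065 = 7079239080
k=3:  x_3 = 258065·133195088449+354·13716·7079239080 = 68745981000924305,  y_3 = 258065·7079239080+13716·133195088449 = 3653807666346684
k=4:  x_4 = 258065·68745981000924305+354·13716·3653807666346684 = 35481863173873866451201,  y_4 = 258065·3653807666346684+13716·68745981000924305 = 1885839750824434773840

258065 13716
133195088449 7079239080
68745981000924305 3653807666346684
35481863173873866451201 1885839750824434773840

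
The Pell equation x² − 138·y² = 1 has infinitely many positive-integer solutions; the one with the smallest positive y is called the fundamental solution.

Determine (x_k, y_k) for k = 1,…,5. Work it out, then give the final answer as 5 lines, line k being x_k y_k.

47 4
4417 376
415151 35340
39019777 3321584
3667443887 312193556

√138 → a₀=11, period (1,2,1,22); ℓ=4 even so k=3
a_0=11:  p_0=11·1+0=11,  q_0=11·0+1=1
…
a_2=2:  p_2=2·12+11=35,  q_2=2·1+1=3
a_3=1:  p_3=1·35+12=47,  q_3=1·3+1=4
(x₁, y₁) = (47, 4);  47² − 138·4² = 1 ✓
(x_2, y_2) = (47·47 + 138·4·4, 47·4 + 4·47) = (4417, 376)
(x_3, y_3) = (47·4417 + 138·4·376, 47·376 + 4·4417) = (415151, 35340)
(x_4, y_4) = (47·415151 + 138·4·35340, 47·35340 + 4·415151) = (39019777, 3321584)
(x_5, y_5) = (47·39019777 + 138·4·3321584, 47·3321584 + 4·39019777) = (3667443887, 312193556)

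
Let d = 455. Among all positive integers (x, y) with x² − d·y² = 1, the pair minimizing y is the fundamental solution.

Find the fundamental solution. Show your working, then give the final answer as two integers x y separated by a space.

64 3

d=455: √d = [21; 3,42] (ℓ=2, even), read p_1/q_1
step 0: (21, 1)  from 21·(1,0) + (0,1)
step 1: (64, 3)  from 3·(21,1) + (1,0)
fundamental: x₁=64, y₁=3  (since 4096 − 455·9 = 1)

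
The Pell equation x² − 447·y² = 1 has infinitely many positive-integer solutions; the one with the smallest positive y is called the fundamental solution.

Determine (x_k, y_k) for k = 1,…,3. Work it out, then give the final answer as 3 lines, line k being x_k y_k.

√447 = [21; 7,42, …], period ℓ=2 (even) → k=1
a_0=21:  p_0=21·1+0=21,  q_0=21·0+1=1
a_1=7:  p_1=7·21+1=148,  q_1=7·1+0=7
fundamental: x₁=148, y₁=7  (since 21904 − 447·49 = 1)
(148+7√447)^2 = 43807 + 2072√447
(148+7√447)^3 = 12966724 + 613305√447

148 7
43807 2072
12966724 613305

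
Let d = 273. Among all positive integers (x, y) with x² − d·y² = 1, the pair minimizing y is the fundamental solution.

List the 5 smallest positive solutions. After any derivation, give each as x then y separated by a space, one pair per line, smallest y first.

727 44
1057057 63976
1536960151 93021060
2234739002497 135252557264
3249308972670487 196657125240796

[16; 1,1,10,1,1,32] for √273; ℓ=6 ⇒ convergent index 5
step 0: (16, 1)  from 16·(1,0) + (0,1)
step 1: (17, 1)  from 1·(16,1) + (1,0)
…
step 3: (347, 21)  from 10·(33,2) + (17,1)
step 4: (380, 23)  from 1·(347,21) + (33,2)
step 5: (727, 44)  from 1·(380,23) + (347,21)
→ (727, 44).  Check: 727²=528529, 273·44²=528528, difference 1.
(x_2, y_2) = (727·727 + 273·44·44, 727·44 + 44·727) = (1057057, 63976)
(x_3, y_3) = (727·1057057 + 273·44·63976, 727·63976 + 44·1057057) = (1536960151, 93021060)
(x_4, y_4) = (727·1536960151 + 273·44·93021060, 727·93021060 + 44·1536960151) = (2234739002497, 135252557264)
(x_5, y_5) = (727·2234739002497 + 273·44·135252557264, 727·135252557264 + 44·2234739002497) = (3249308972670487, 196657125240796)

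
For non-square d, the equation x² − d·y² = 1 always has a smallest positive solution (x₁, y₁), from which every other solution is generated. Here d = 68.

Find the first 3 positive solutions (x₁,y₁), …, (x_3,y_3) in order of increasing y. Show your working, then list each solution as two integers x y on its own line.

33 4
2177 264
143649 17420

[8; 4,16] for √68; ℓ=2 ⇒ convergent index 1
k=0  a_k=8  p_k/q_k = 8/1
k=1  a_k=4  p_k/q_k = 33/4
fundamental: x₁=33, y₁=4  (since 1089 − 68·16 = 1)
(x_2, y_2) = (33·33 + 68·4·4, 33·4 + 4·33) = (2177, 264)
(x_3, y_3) = (33·2177 + 68·4·264, 33·264 + 4·2177) = (143649, 17420)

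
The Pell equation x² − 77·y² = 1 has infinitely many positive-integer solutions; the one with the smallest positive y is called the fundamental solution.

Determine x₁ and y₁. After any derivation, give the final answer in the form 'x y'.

351 40

√77 → a₀=8, period (1,3,2,3,1,16); ℓ=6 even so k=5
i=0: a=8 ⇒ p=8, q=1
i=1: a=1 ⇒ p=9, q=1
…
i=4: a=3 ⇒ p=272, q=31
i=5: a=1 ⇒ p=351, q=40
→ (351, 40).  Check: 351²=123201, 77·40²=123200, difference 1.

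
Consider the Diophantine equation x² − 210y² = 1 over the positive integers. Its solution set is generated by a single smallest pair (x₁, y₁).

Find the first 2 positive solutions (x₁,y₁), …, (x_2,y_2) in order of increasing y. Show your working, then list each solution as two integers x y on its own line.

29 2
1681 116

d=210: √d = [14; 2,28] (ℓ=2, even), read p_1/q_1
i=0: a=14 ⇒ p=14, q=1
i=1: a=2 ⇒ p=29, q=2
(x₁, y₁) = (29, 2);  29² − 210·2² = 1 ✓
(29+2√210)^2 = 1681 + 116√210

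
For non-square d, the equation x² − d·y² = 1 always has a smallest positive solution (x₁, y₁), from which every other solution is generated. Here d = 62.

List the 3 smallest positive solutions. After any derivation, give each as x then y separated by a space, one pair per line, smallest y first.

√62 = [7; 1,6,1,14, …], period ℓ=4 (even) → k=3
a_0=7:  p_0=7·1+0=7,  q_0=7·0+1=1
…
a_2=6:  p_2=6·8+7=55,  q_2=6·1+1=7
a_3=1:  p_3=1·55+8=63,  q_3=1·7+1=8
→ (63, 8).  Check: 63²=3969, 62·8²=3968, difference 1.
k=2:  x_2 = 63·63+62·8·8 = 7937,  y_2 = 63·8+8·63 = 1008
k=3:  x_3 = 63·7937+62·8·1008 = 999999,  y_3 = 63·1008+8·7937 = 127000

63 8
7937 1008
999999 127000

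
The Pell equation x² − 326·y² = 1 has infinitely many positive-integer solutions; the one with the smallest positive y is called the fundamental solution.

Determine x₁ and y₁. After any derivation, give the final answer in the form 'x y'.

d=326: √d = [18; 18,36] (ℓ=2, even), read p_1/q_1
a_0=18:  p_0=18·1+0=18,  q_0=18·0+1=1
a_1=18:  p_1=18·18+1=325,  q_1=18·1+0=18
fundamental: x₁=325, y₁=18  (since 105625 − 326·324 = 1)

325 18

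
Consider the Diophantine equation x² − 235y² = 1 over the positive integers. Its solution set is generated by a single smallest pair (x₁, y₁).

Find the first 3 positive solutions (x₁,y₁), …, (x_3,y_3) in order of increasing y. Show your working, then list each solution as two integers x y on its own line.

46 3
4231 276
389206 25389

√235 → a₀=15, period (3,30); ℓ=2 even so k=1
i=0: a=15 ⇒ p=15, q=1
i=1: a=3 ⇒ p=46, q=3
→ (46, 3).  Check: 46²=2116, 235·3²=2115, difference 1.
n=2: (46,3)∘(46,3) = (46·46+235·3·3, 46·3+3·46) = (4231,276)
n=3: (4231,276)∘(46,3) = (46·4231+235·3·276, 46·276+3·4231) = (389206,25389)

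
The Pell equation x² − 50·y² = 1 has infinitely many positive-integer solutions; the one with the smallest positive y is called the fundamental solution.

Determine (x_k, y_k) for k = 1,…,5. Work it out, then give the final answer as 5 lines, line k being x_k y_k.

99 14
19601 2772
3880899 548842
768398401 108667944
152139002499 21515704070

√50 → a₀=7, period (14); ℓ=1 odd so k=1
k=0  a_k=7  p_k/q_k = 7/1
k=1  a_k=14  p_k/q_k = 99/14
fundamental: x₁=99, y₁=14  (since 9801 − 50·196 = 1)
(99+14√50)^2 = 19601 + 2772√50
(99+14√50)^3 = 3880899 + 548842√50
(99+14√50)^4 = 768398401 + 108667944√50
(99+14√50)^5 = 152139002499 + 21515704070√50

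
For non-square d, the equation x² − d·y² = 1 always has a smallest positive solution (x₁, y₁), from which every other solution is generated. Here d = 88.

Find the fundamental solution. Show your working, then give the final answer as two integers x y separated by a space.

197 21

√88 → a₀=9, period (2,1,1,1,2,18); ℓ=6 even so k=5
step 0: (9, 1)  from 9·(1,0) + (0,1)
…
step 2: (28, 3)  from 1·(19,2) + (9,1)
step 3: (47, 5)  from 1·(28,3) + (19,2)
step 4: (75, 8)  from 1·(47,5) + (28,3)
step 5: (197, 21)  from 2·(75,8) + (47,5)
→ (197, 21).  Check: 197²=38809, 88·21²=38808, difference 1.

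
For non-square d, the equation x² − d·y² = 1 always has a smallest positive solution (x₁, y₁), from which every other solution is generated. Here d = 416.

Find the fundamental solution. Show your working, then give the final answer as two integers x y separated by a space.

[20; 2,1,1,9,1,1,2,40] for √416; ℓ=8 ⇒ convergent index 7
i=0: a=20 ⇒ p=20, q=1
…
i=5: a=1 ⇒ p=1081, q=53
i=6: a=1 ⇒ p=2060, q=101
i=7: a=2 ⇒ p=5201, q=255
→ (5201, 255).  Check: 5201²=27050401, 416·255²=27050400, difference 1.

5201 255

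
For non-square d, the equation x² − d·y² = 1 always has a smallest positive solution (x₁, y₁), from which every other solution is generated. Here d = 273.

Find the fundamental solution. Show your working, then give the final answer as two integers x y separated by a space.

d=273: √d = [16; 1,1,10,1,1,32] (ℓ=6, even), read p_5/q_5
step 0: (16, 1)  from 16·(1,0) + (0,1)
…
step 2: (33, 2)  from 1·(17,1) + (16,1)
step 3: (347, 21)  from 10·(33,2) + (17,1)
step 4: (380, 23)  from 1·(347,21) + (33,2)
step 5: (727, 44)  from 1·(380,23) + (347,21)
→ (727, 44).  Check: 727²=528529, 273·44²=528528, difference 1.

727 44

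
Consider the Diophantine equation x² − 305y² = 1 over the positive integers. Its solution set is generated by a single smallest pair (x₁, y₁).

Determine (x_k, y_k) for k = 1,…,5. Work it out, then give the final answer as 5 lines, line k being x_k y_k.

489 28
478241 27384
467719209 26781524
457428908161 26192303088
447365004462249 25616045638540

√305 = [17; 2,6,2,34, …], period ℓ=4 (even) → k=3
i=0: a=17 ⇒ p=17, q=1
i=1: a=2 ⇒ p=35, q=2
i=2: a=6 ⇒ p=227, q=13
i=3: a=2 ⇒ p=489, q=28
→ (489, 28).  Check: 489²=239121, 305·28²=239120, difference 1.
(x_2, y_2) = (489·489 + 305·28·28, 489·28 + 28·489) = (478241, 27384)
(x_3, y_3) = (489·478241 + 305·28·27384, 489·27384 + 28·478241) = (467719209, 26781524)
(x_4, y_4) = (489·467719209 + 305·28·26781524, 489·26781524 + 28·467719209) = (457428908161, 26192303088)
(x_5, y_5) = (489·457428908161 + 305·28·26192303088, 489·26192303088 + 28·457428908161) = (447365004462249, 25616045638540)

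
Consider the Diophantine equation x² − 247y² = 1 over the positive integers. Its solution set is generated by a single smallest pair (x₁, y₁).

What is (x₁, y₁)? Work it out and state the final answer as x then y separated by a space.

85292 5427

d=247: √d = [15; 1,2,1,1,9,1,9,1,1,2,1,30] (ℓ=12, even), read p_11/q_11
step 0: (15, 1)  from 15·(1,0) + (0,1)
step 1: (16, 1)  from 1·(15,1) + (1,0)
…
step 3: (63, 4)  from 1·(47,3) + (16,1)
step 4: (110, 7)  from 1·(63,4) + (47,3)
step 5: (1053, 67)  from 9·(110,7) + (63,4)
step 6: (1163, 74)  from 1·(1053,67) + (110,7)
…
step 8: (12683, 807)  from 1·(11520,733) + (1163,74)
step 9: (24203, 1540)  from 1·(12683,807) + (11520,733)
step 10: (61089, 3887)  from 2·(24203,1540) + (12683,807)
step 11: (85292, 5427)  from 1·(61089,3887) + (24203,1540)
(x₁, y₁) = (85292, 5427);  85292² − 247·5427² = 1 ✓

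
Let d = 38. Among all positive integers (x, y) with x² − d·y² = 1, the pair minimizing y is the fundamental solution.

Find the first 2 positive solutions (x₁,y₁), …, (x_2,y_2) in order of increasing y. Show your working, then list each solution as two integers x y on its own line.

d=38: √d = [6; 6,12] (ℓ=2, even), read p_1/q_1
i=0: a=6 ⇒ p=6, q=1
i=1: a=6 ⇒ p=37, q=6
fundamental: x₁=37, y₁=6  (since 1369 − 38·36 = 1)
n=2: (37,6)∘(37,6) = (37·37+38·6·6, 37·6+6·37) = (2737,444)

37 6
2737 444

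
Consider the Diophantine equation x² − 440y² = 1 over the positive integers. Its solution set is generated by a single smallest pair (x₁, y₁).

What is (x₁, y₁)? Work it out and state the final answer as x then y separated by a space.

21 1

√440 → a₀=20, period (1,40); ℓ=2 even so k=1
step 0: (20, 1)  from 20·(1,0) + (0,1)
step 1: (21, 1)  from 1·(20,1) + (1,0)
→ (21, 1).  Check: 21²=441, 440·1²=440, difference 1.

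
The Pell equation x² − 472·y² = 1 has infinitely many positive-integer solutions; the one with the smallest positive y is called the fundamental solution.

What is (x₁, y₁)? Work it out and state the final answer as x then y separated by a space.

306917 14127

[21; 1,2,1,1,1,…,2,1,42] for √472; ℓ=14 ⇒ convergent index 13
step 0: (21, 1)  from 21·(1,0) + (0,1)
step 1: (22, 1)  from 1·(21,1) + (1,0)
…
step 3: (87, 4)  from 1·(65,3) + (22,1)
step 4: (152, 7)  from 1·(87,4) + (65,3)
…
step 9: (30003, 1381)  from 1·(24224,1115) + (5779,266)
step 10: (54227, 2496)  from 1·(30003,1381) + (24224,1115)
step 11: (84230, 3877)  from 1·(54227,2496) + (30003,1381)
step 12: (222687, 10250)  from 2·(84230,3877) + (54227,2496)
step 13: (306917, 14127)  from 1·(222687,10250) + (84230,3877)
(x₁, y₁) = (306917, 14127);  306917² − 472·14127² = 1 ✓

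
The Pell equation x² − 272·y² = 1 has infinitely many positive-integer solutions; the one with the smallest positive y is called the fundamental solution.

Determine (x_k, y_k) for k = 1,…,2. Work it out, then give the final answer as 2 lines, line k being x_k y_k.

[16; 2,32] for √272; ℓ=2 ⇒ convergent index 1
i=0: a=16 ⇒ p=16, q=1
i=1: a=2 ⇒ p=33, q=2
(x₁, y₁) = (33, 2);  33² − 272·2² = 1 ✓
(x_2, y_2) = (33·33 + 272·2·2, 33·2 + 2·33) = (2177, 132)

33 2
2177 132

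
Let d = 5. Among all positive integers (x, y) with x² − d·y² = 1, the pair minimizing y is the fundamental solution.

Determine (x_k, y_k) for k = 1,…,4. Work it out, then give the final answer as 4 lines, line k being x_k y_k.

d=5: √d = [2; 4] (ℓ=1, odd), read p_1/q_1
step 0: (2, 1)  from 2·(1,0) + (0,1)
step 1: (9, 4)  from 4·(2,1) + (1,0)
(x₁, y₁) = (9, 4);  9² − 5·4² = 1 ✓
(x_2, y_2) = (9·9 + 5·4·4, 9·4 + 4·9) = (161, 72)
(x_3, y_3) = (9·161 + 5·4·72, 9·72 + 4·161) = (2889, 1292)
(x_4, y_4) = (9·2889 + 5·4·1292, 9·1292 + 4·2889) = (51841, 23184)

9 4
161 72
2889 1292
51841 23184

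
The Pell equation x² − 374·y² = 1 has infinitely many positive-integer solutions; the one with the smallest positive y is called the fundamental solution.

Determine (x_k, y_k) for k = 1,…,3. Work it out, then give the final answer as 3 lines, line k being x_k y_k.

3365 174
22646449 1171020
152410598405 7880964426

√374 = [19; 2,1,18,1,2,38, …], period ℓ=6 (even) → k=5
a_0=19:  p_0=19·1+0=19,  q_0=19·0+1=1
a_1=2:  p_1=2·19+1=39,  q_1=2·1+0=2
…
a_3=18:  p_3=18·58+39=1083,  q_3=18·3+2=56
a_4=1:  p_4=1·1083+58=1141,  q_4=1·56+3=59
a_5=2:  p_5=2·1141+1083=3365,  q_5=2·59+56=174
fundamental: x₁=3365, y₁=174  (since 11323225 − 374·30276 = 1)
(x_2, y_2) = (3365·3365 + 374·174·174, 3365·174 + 174·3365) = (22646449, 1171020)
(x_3, y_3) = (3365·22646449 + 374·174·1171020, 3365·1171020 + 174·22646449) = (152410598405, 7880964426)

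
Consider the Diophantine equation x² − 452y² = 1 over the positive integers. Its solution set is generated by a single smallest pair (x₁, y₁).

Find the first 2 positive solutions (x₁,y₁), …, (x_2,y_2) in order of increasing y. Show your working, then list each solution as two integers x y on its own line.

1204353 56648
2900932297217 136448377488

d=452: √d = [21; 3,1,5,3,10,3,5,1,3,42] (ℓ=10, even), read p_9/q_9
step 0: (21, 1)  from 21·(1,0) + (0,1)
…
step 2: (85, 4)  from 1·(64,3) + (21,1)
step 3: (489, 23)  from 5·(85,4) + (64,3)
…
step 5: (16009, 753)  from 10·(1552,73) + (489,23)
step 6: (49579, 2332)  from 3·(16009,753) + (1552,73)
step 7: (263904, 12413)  from 5·(49579,2332) + (16009,753)
step 8: (313483, 14745)  from 1·(263904,12413) + (49579,2332)
step 9: (1204353, 56648)  from 3·(313483,14745) + (263904,12413)
fundamental: x₁=1204353, y₁=56648  (since 1450466148609 − 452·3208995904 = 1)
(x_2, y_2) = (1204353·1204353 + 452·56648·56648, 1204353·56648 + 56648·1204353) = (2900932297217, 136448377488)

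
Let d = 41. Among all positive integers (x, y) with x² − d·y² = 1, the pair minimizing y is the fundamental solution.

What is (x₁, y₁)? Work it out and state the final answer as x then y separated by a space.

2049 320

[6; 2,2,12] for √41; ℓ=3 ⇒ convergent index 5
step 0: (6, 1)  from 6·(1,0) + (0,1)
…
step 2: (32, 5)  from 2·(13,2) + (6,1)
…
step 4: (826, 129)  from 2·(397,62) + (32,5)
step 5: (2049, 320)  from 2·(826,129) + (397,62)
(x₁, y₁) = (2049, 320);  2049² − 41·320² = 1 ✓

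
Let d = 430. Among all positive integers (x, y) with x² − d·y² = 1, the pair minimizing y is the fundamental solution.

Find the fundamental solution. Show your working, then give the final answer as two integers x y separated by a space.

2862251 138030

d=430: √d = [20; 1,2,1,3,1,…,2,1,40] (ℓ=14, even), read p_13/q_13
k=0  a_k=20  p_k/q_k = 20/1
…
k=2  a_k=2  p_k/q_k = 62/3
k=3  a_k=1  p_k/q_k = 83/4
k=4  a_k=3  p_k/q_k = 311/15
…
k=6  a_k=6  p_k/q_k = 2675/129
k=7  a_k=8  p_k/q_k = 21794/1051
k=8  a_k=6  p_k/q_k = 133439/6435
k=9  a_k=1  p_k/q_k = 155233/7486
k=10  a_k=3  p_k/q_k = 599138/28893
k=11  a_k=1  p_k/q_k = 754371/36379
k=12  a_k=2  p_k/q_k = 2107880/101651
k=13  a_k=1  p_k/q_k = 2862251/138030
→ (2862251, 138030).  Check: 2862251²=8192480787001, 430·138030²=8192480787000, difference 1.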